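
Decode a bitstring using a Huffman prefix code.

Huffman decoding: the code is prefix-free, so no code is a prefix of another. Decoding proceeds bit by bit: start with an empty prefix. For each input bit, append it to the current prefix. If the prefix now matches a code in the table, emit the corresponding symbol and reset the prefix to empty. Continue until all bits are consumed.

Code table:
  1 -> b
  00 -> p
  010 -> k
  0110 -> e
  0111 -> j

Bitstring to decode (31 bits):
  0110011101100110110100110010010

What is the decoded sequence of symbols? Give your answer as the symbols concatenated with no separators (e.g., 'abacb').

Bit 0: prefix='0' (no match yet)
Bit 1: prefix='01' (no match yet)
Bit 2: prefix='011' (no match yet)
Bit 3: prefix='0110' -> emit 'e', reset
Bit 4: prefix='0' (no match yet)
Bit 5: prefix='01' (no match yet)
Bit 6: prefix='011' (no match yet)
Bit 7: prefix='0111' -> emit 'j', reset
Bit 8: prefix='0' (no match yet)
Bit 9: prefix='01' (no match yet)
Bit 10: prefix='011' (no match yet)
Bit 11: prefix='0110' -> emit 'e', reset
Bit 12: prefix='0' (no match yet)
Bit 13: prefix='01' (no match yet)
Bit 14: prefix='011' (no match yet)
Bit 15: prefix='0110' -> emit 'e', reset
Bit 16: prefix='1' -> emit 'b', reset
Bit 17: prefix='1' -> emit 'b', reset
Bit 18: prefix='0' (no match yet)
Bit 19: prefix='01' (no match yet)
Bit 20: prefix='010' -> emit 'k', reset
Bit 21: prefix='0' (no match yet)
Bit 22: prefix='01' (no match yet)
Bit 23: prefix='011' (no match yet)
Bit 24: prefix='0110' -> emit 'e', reset
Bit 25: prefix='0' (no match yet)
Bit 26: prefix='01' (no match yet)
Bit 27: prefix='010' -> emit 'k', reset
Bit 28: prefix='0' (no match yet)
Bit 29: prefix='01' (no match yet)
Bit 30: prefix='010' -> emit 'k', reset

Answer: ejeebbkekk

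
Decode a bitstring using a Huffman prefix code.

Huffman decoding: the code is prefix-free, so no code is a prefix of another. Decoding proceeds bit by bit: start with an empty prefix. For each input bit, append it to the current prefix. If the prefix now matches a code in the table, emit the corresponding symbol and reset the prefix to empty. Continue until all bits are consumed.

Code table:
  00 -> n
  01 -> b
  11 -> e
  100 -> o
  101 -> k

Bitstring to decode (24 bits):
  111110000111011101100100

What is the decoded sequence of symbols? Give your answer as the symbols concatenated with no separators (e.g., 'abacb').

Answer: eeonekeboo

Derivation:
Bit 0: prefix='1' (no match yet)
Bit 1: prefix='11' -> emit 'e', reset
Bit 2: prefix='1' (no match yet)
Bit 3: prefix='11' -> emit 'e', reset
Bit 4: prefix='1' (no match yet)
Bit 5: prefix='10' (no match yet)
Bit 6: prefix='100' -> emit 'o', reset
Bit 7: prefix='0' (no match yet)
Bit 8: prefix='00' -> emit 'n', reset
Bit 9: prefix='1' (no match yet)
Bit 10: prefix='11' -> emit 'e', reset
Bit 11: prefix='1' (no match yet)
Bit 12: prefix='10' (no match yet)
Bit 13: prefix='101' -> emit 'k', reset
Bit 14: prefix='1' (no match yet)
Bit 15: prefix='11' -> emit 'e', reset
Bit 16: prefix='0' (no match yet)
Bit 17: prefix='01' -> emit 'b', reset
Bit 18: prefix='1' (no match yet)
Bit 19: prefix='10' (no match yet)
Bit 20: prefix='100' -> emit 'o', reset
Bit 21: prefix='1' (no match yet)
Bit 22: prefix='10' (no match yet)
Bit 23: prefix='100' -> emit 'o', reset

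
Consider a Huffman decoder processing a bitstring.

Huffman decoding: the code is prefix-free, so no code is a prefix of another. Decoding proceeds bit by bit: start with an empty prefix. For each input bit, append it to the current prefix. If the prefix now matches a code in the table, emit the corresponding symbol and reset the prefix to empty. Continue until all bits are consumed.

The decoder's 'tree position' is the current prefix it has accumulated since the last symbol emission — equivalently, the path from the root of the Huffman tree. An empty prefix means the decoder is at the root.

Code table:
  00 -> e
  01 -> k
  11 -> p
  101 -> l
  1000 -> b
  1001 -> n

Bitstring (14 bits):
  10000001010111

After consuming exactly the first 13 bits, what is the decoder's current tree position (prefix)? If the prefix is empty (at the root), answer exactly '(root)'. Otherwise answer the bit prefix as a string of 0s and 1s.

Bit 0: prefix='1' (no match yet)
Bit 1: prefix='10' (no match yet)
Bit 2: prefix='100' (no match yet)
Bit 3: prefix='1000' -> emit 'b', reset
Bit 4: prefix='0' (no match yet)
Bit 5: prefix='00' -> emit 'e', reset
Bit 6: prefix='0' (no match yet)
Bit 7: prefix='01' -> emit 'k', reset
Bit 8: prefix='0' (no match yet)
Bit 9: prefix='01' -> emit 'k', reset
Bit 10: prefix='0' (no match yet)
Bit 11: prefix='01' -> emit 'k', reset
Bit 12: prefix='1' (no match yet)

Answer: 1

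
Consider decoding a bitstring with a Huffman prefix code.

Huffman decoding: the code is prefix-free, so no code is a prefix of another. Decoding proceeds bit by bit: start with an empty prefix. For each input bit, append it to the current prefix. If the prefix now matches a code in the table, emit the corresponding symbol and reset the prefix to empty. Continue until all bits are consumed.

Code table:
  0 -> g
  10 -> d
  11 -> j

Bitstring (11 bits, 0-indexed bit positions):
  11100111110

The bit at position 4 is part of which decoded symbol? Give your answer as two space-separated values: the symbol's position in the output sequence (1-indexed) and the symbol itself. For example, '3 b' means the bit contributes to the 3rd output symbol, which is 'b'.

Answer: 3 g

Derivation:
Bit 0: prefix='1' (no match yet)
Bit 1: prefix='11' -> emit 'j', reset
Bit 2: prefix='1' (no match yet)
Bit 3: prefix='10' -> emit 'd', reset
Bit 4: prefix='0' -> emit 'g', reset
Bit 5: prefix='1' (no match yet)
Bit 6: prefix='11' -> emit 'j', reset
Bit 7: prefix='1' (no match yet)
Bit 8: prefix='11' -> emit 'j', reset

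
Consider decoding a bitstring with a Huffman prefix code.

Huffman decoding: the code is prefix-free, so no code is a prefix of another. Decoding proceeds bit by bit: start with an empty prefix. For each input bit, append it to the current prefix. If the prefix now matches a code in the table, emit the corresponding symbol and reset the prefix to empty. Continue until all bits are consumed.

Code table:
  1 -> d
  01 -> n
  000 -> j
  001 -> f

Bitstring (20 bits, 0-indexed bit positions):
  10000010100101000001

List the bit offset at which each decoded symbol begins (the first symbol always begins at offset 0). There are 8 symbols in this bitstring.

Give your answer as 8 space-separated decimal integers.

Answer: 0 1 4 7 9 12 14 17

Derivation:
Bit 0: prefix='1' -> emit 'd', reset
Bit 1: prefix='0' (no match yet)
Bit 2: prefix='00' (no match yet)
Bit 3: prefix='000' -> emit 'j', reset
Bit 4: prefix='0' (no match yet)
Bit 5: prefix='00' (no match yet)
Bit 6: prefix='001' -> emit 'f', reset
Bit 7: prefix='0' (no match yet)
Bit 8: prefix='01' -> emit 'n', reset
Bit 9: prefix='0' (no match yet)
Bit 10: prefix='00' (no match yet)
Bit 11: prefix='001' -> emit 'f', reset
Bit 12: prefix='0' (no match yet)
Bit 13: prefix='01' -> emit 'n', reset
Bit 14: prefix='0' (no match yet)
Bit 15: prefix='00' (no match yet)
Bit 16: prefix='000' -> emit 'j', reset
Bit 17: prefix='0' (no match yet)
Bit 18: prefix='00' (no match yet)
Bit 19: prefix='001' -> emit 'f', reset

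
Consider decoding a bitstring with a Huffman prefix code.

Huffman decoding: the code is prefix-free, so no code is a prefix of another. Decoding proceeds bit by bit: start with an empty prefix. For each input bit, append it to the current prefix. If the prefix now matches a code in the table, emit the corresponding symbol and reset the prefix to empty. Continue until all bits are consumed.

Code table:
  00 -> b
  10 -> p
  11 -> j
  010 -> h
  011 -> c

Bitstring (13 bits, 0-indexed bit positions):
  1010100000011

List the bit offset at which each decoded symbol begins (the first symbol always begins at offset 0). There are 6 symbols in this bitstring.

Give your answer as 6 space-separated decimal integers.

Answer: 0 2 4 6 8 10

Derivation:
Bit 0: prefix='1' (no match yet)
Bit 1: prefix='10' -> emit 'p', reset
Bit 2: prefix='1' (no match yet)
Bit 3: prefix='10' -> emit 'p', reset
Bit 4: prefix='1' (no match yet)
Bit 5: prefix='10' -> emit 'p', reset
Bit 6: prefix='0' (no match yet)
Bit 7: prefix='00' -> emit 'b', reset
Bit 8: prefix='0' (no match yet)
Bit 9: prefix='00' -> emit 'b', reset
Bit 10: prefix='0' (no match yet)
Bit 11: prefix='01' (no match yet)
Bit 12: prefix='011' -> emit 'c', reset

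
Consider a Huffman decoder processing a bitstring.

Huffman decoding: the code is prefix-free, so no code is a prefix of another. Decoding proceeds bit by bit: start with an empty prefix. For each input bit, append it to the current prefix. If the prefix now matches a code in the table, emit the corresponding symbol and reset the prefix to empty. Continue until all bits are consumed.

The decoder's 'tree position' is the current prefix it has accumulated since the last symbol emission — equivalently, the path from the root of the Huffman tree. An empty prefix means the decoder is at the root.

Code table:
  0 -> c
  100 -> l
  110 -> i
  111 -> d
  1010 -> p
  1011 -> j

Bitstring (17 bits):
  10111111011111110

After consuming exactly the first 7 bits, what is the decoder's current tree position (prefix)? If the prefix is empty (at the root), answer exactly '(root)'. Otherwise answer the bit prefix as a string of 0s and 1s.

Bit 0: prefix='1' (no match yet)
Bit 1: prefix='10' (no match yet)
Bit 2: prefix='101' (no match yet)
Bit 3: prefix='1011' -> emit 'j', reset
Bit 4: prefix='1' (no match yet)
Bit 5: prefix='11' (no match yet)
Bit 6: prefix='111' -> emit 'd', reset

Answer: (root)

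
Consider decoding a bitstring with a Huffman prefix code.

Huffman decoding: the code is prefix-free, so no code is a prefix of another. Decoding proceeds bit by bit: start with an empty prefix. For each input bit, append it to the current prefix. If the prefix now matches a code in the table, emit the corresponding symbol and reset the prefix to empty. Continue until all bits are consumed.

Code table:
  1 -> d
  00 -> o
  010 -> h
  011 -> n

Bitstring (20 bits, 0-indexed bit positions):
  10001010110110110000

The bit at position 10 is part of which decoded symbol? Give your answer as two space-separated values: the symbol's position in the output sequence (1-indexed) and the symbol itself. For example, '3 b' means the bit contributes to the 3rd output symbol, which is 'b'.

Bit 0: prefix='1' -> emit 'd', reset
Bit 1: prefix='0' (no match yet)
Bit 2: prefix='00' -> emit 'o', reset
Bit 3: prefix='0' (no match yet)
Bit 4: prefix='01' (no match yet)
Bit 5: prefix='010' -> emit 'h', reset
Bit 6: prefix='1' -> emit 'd', reset
Bit 7: prefix='0' (no match yet)
Bit 8: prefix='01' (no match yet)
Bit 9: prefix='011' -> emit 'n', reset
Bit 10: prefix='0' (no match yet)
Bit 11: prefix='01' (no match yet)
Bit 12: prefix='011' -> emit 'n', reset
Bit 13: prefix='0' (no match yet)
Bit 14: prefix='01' (no match yet)

Answer: 6 n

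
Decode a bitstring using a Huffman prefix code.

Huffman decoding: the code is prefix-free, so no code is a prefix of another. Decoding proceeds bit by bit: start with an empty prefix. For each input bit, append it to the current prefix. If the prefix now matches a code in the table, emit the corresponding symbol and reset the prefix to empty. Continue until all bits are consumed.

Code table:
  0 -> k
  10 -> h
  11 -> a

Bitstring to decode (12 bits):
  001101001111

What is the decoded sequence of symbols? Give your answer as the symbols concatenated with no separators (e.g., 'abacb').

Bit 0: prefix='0' -> emit 'k', reset
Bit 1: prefix='0' -> emit 'k', reset
Bit 2: prefix='1' (no match yet)
Bit 3: prefix='11' -> emit 'a', reset
Bit 4: prefix='0' -> emit 'k', reset
Bit 5: prefix='1' (no match yet)
Bit 6: prefix='10' -> emit 'h', reset
Bit 7: prefix='0' -> emit 'k', reset
Bit 8: prefix='1' (no match yet)
Bit 9: prefix='11' -> emit 'a', reset
Bit 10: prefix='1' (no match yet)
Bit 11: prefix='11' -> emit 'a', reset

Answer: kkakhkaa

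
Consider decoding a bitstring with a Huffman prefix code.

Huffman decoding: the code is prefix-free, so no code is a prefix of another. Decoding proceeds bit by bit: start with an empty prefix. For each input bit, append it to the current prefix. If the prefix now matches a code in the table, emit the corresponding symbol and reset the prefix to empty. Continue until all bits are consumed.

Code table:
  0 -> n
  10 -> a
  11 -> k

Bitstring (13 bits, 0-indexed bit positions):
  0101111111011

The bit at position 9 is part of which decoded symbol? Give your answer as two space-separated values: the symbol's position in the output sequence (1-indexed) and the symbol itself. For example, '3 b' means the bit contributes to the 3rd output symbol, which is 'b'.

Bit 0: prefix='0' -> emit 'n', reset
Bit 1: prefix='1' (no match yet)
Bit 2: prefix='10' -> emit 'a', reset
Bit 3: prefix='1' (no match yet)
Bit 4: prefix='11' -> emit 'k', reset
Bit 5: prefix='1' (no match yet)
Bit 6: prefix='11' -> emit 'k', reset
Bit 7: prefix='1' (no match yet)
Bit 8: prefix='11' -> emit 'k', reset
Bit 9: prefix='1' (no match yet)
Bit 10: prefix='10' -> emit 'a', reset
Bit 11: prefix='1' (no match yet)
Bit 12: prefix='11' -> emit 'k', reset

Answer: 6 a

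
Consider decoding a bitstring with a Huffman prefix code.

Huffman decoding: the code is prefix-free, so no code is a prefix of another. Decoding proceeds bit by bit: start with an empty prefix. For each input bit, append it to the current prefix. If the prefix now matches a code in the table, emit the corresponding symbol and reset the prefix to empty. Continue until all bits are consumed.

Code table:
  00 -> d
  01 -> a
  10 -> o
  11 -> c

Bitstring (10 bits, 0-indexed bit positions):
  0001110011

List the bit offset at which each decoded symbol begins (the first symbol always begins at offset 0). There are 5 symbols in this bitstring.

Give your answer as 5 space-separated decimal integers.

Bit 0: prefix='0' (no match yet)
Bit 1: prefix='00' -> emit 'd', reset
Bit 2: prefix='0' (no match yet)
Bit 3: prefix='01' -> emit 'a', reset
Bit 4: prefix='1' (no match yet)
Bit 5: prefix='11' -> emit 'c', reset
Bit 6: prefix='0' (no match yet)
Bit 7: prefix='00' -> emit 'd', reset
Bit 8: prefix='1' (no match yet)
Bit 9: prefix='11' -> emit 'c', reset

Answer: 0 2 4 6 8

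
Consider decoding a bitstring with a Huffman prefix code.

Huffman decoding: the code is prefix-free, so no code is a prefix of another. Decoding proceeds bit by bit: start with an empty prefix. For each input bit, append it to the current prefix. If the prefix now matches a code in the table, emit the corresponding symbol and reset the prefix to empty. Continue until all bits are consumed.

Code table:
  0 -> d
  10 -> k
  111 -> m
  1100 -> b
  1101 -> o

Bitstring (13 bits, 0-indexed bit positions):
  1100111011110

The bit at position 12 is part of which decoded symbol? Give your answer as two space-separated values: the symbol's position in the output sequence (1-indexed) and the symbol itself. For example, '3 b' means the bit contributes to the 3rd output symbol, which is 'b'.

Bit 0: prefix='1' (no match yet)
Bit 1: prefix='11' (no match yet)
Bit 2: prefix='110' (no match yet)
Bit 3: prefix='1100' -> emit 'b', reset
Bit 4: prefix='1' (no match yet)
Bit 5: prefix='11' (no match yet)
Bit 6: prefix='111' -> emit 'm', reset
Bit 7: prefix='0' -> emit 'd', reset
Bit 8: prefix='1' (no match yet)
Bit 9: prefix='11' (no match yet)
Bit 10: prefix='111' -> emit 'm', reset
Bit 11: prefix='1' (no match yet)
Bit 12: prefix='10' -> emit 'k', reset

Answer: 5 k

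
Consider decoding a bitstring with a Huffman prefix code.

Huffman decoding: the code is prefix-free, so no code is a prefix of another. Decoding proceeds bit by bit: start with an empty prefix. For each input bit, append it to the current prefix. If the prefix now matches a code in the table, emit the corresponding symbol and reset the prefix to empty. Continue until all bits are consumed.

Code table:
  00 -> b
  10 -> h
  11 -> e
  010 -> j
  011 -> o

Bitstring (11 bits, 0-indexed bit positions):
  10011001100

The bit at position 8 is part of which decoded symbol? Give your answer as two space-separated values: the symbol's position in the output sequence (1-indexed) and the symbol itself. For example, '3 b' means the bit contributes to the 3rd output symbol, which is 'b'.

Bit 0: prefix='1' (no match yet)
Bit 1: prefix='10' -> emit 'h', reset
Bit 2: prefix='0' (no match yet)
Bit 3: prefix='01' (no match yet)
Bit 4: prefix='011' -> emit 'o', reset
Bit 5: prefix='0' (no match yet)
Bit 6: prefix='00' -> emit 'b', reset
Bit 7: prefix='1' (no match yet)
Bit 8: prefix='11' -> emit 'e', reset
Bit 9: prefix='0' (no match yet)
Bit 10: prefix='00' -> emit 'b', reset

Answer: 4 e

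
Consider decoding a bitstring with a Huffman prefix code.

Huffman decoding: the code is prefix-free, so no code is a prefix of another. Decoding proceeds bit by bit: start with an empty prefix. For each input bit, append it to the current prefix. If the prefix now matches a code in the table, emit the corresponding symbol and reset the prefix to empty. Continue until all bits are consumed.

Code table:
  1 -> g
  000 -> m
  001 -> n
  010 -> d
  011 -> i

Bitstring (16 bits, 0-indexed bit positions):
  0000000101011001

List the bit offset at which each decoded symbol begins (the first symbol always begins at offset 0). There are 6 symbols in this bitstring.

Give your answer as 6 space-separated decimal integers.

Answer: 0 3 6 9 10 13

Derivation:
Bit 0: prefix='0' (no match yet)
Bit 1: prefix='00' (no match yet)
Bit 2: prefix='000' -> emit 'm', reset
Bit 3: prefix='0' (no match yet)
Bit 4: prefix='00' (no match yet)
Bit 5: prefix='000' -> emit 'm', reset
Bit 6: prefix='0' (no match yet)
Bit 7: prefix='01' (no match yet)
Bit 8: prefix='010' -> emit 'd', reset
Bit 9: prefix='1' -> emit 'g', reset
Bit 10: prefix='0' (no match yet)
Bit 11: prefix='01' (no match yet)
Bit 12: prefix='011' -> emit 'i', reset
Bit 13: prefix='0' (no match yet)
Bit 14: prefix='00' (no match yet)
Bit 15: prefix='001' -> emit 'n', reset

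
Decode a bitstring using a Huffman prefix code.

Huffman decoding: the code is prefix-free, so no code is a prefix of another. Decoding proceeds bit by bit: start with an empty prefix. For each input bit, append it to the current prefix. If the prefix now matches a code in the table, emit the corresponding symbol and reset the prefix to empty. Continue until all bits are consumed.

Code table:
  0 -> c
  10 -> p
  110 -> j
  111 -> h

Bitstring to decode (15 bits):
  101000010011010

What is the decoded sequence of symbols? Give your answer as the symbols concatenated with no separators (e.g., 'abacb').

Answer: ppcccpcjp

Derivation:
Bit 0: prefix='1' (no match yet)
Bit 1: prefix='10' -> emit 'p', reset
Bit 2: prefix='1' (no match yet)
Bit 3: prefix='10' -> emit 'p', reset
Bit 4: prefix='0' -> emit 'c', reset
Bit 5: prefix='0' -> emit 'c', reset
Bit 6: prefix='0' -> emit 'c', reset
Bit 7: prefix='1' (no match yet)
Bit 8: prefix='10' -> emit 'p', reset
Bit 9: prefix='0' -> emit 'c', reset
Bit 10: prefix='1' (no match yet)
Bit 11: prefix='11' (no match yet)
Bit 12: prefix='110' -> emit 'j', reset
Bit 13: prefix='1' (no match yet)
Bit 14: prefix='10' -> emit 'p', reset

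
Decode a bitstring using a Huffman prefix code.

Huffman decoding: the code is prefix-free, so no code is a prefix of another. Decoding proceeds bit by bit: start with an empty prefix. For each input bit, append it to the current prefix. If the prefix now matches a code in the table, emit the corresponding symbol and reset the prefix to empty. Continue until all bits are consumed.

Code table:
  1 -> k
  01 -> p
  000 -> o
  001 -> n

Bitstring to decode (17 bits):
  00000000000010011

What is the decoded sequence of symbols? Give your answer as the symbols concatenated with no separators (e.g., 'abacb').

Answer: ooooknk

Derivation:
Bit 0: prefix='0' (no match yet)
Bit 1: prefix='00' (no match yet)
Bit 2: prefix='000' -> emit 'o', reset
Bit 3: prefix='0' (no match yet)
Bit 4: prefix='00' (no match yet)
Bit 5: prefix='000' -> emit 'o', reset
Bit 6: prefix='0' (no match yet)
Bit 7: prefix='00' (no match yet)
Bit 8: prefix='000' -> emit 'o', reset
Bit 9: prefix='0' (no match yet)
Bit 10: prefix='00' (no match yet)
Bit 11: prefix='000' -> emit 'o', reset
Bit 12: prefix='1' -> emit 'k', reset
Bit 13: prefix='0' (no match yet)
Bit 14: prefix='00' (no match yet)
Bit 15: prefix='001' -> emit 'n', reset
Bit 16: prefix='1' -> emit 'k', reset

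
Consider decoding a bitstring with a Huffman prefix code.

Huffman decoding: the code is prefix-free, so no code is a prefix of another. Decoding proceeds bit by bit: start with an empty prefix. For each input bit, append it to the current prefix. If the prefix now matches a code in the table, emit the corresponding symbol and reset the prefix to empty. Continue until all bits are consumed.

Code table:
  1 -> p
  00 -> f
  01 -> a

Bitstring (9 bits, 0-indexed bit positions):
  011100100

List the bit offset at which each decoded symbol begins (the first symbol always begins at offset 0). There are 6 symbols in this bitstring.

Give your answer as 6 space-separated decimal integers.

Answer: 0 2 3 4 6 7

Derivation:
Bit 0: prefix='0' (no match yet)
Bit 1: prefix='01' -> emit 'a', reset
Bit 2: prefix='1' -> emit 'p', reset
Bit 3: prefix='1' -> emit 'p', reset
Bit 4: prefix='0' (no match yet)
Bit 5: prefix='00' -> emit 'f', reset
Bit 6: prefix='1' -> emit 'p', reset
Bit 7: prefix='0' (no match yet)
Bit 8: prefix='00' -> emit 'f', reset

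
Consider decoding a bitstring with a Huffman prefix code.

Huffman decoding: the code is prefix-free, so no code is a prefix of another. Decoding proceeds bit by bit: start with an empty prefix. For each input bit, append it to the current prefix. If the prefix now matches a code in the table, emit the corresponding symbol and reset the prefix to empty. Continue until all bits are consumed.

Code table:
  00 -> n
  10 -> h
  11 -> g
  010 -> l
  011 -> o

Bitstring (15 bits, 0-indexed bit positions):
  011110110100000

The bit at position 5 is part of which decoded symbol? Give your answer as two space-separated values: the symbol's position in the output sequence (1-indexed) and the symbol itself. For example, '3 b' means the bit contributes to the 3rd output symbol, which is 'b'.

Answer: 3 o

Derivation:
Bit 0: prefix='0' (no match yet)
Bit 1: prefix='01' (no match yet)
Bit 2: prefix='011' -> emit 'o', reset
Bit 3: prefix='1' (no match yet)
Bit 4: prefix='11' -> emit 'g', reset
Bit 5: prefix='0' (no match yet)
Bit 6: prefix='01' (no match yet)
Bit 7: prefix='011' -> emit 'o', reset
Bit 8: prefix='0' (no match yet)
Bit 9: prefix='01' (no match yet)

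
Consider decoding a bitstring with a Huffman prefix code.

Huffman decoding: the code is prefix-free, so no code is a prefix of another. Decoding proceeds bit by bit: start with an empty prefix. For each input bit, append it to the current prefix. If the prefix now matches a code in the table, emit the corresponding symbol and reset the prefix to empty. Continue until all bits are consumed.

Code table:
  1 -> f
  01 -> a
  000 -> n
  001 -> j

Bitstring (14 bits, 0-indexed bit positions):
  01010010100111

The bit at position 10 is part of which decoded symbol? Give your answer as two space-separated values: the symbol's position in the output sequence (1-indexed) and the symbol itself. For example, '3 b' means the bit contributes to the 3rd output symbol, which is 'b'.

Bit 0: prefix='0' (no match yet)
Bit 1: prefix='01' -> emit 'a', reset
Bit 2: prefix='0' (no match yet)
Bit 3: prefix='01' -> emit 'a', reset
Bit 4: prefix='0' (no match yet)
Bit 5: prefix='00' (no match yet)
Bit 6: prefix='001' -> emit 'j', reset
Bit 7: prefix='0' (no match yet)
Bit 8: prefix='01' -> emit 'a', reset
Bit 9: prefix='0' (no match yet)
Bit 10: prefix='00' (no match yet)
Bit 11: prefix='001' -> emit 'j', reset
Bit 12: prefix='1' -> emit 'f', reset
Bit 13: prefix='1' -> emit 'f', reset

Answer: 5 j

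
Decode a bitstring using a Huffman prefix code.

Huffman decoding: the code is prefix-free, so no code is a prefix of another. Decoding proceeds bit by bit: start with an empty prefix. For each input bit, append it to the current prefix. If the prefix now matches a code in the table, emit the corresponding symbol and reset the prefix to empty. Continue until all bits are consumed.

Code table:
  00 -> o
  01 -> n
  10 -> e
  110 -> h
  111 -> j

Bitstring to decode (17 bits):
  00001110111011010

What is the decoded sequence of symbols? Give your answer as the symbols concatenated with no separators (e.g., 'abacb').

Bit 0: prefix='0' (no match yet)
Bit 1: prefix='00' -> emit 'o', reset
Bit 2: prefix='0' (no match yet)
Bit 3: prefix='00' -> emit 'o', reset
Bit 4: prefix='1' (no match yet)
Bit 5: prefix='11' (no match yet)
Bit 6: prefix='111' -> emit 'j', reset
Bit 7: prefix='0' (no match yet)
Bit 8: prefix='01' -> emit 'n', reset
Bit 9: prefix='1' (no match yet)
Bit 10: prefix='11' (no match yet)
Bit 11: prefix='110' -> emit 'h', reset
Bit 12: prefix='1' (no match yet)
Bit 13: prefix='11' (no match yet)
Bit 14: prefix='110' -> emit 'h', reset
Bit 15: prefix='1' (no match yet)
Bit 16: prefix='10' -> emit 'e', reset

Answer: oojnhhe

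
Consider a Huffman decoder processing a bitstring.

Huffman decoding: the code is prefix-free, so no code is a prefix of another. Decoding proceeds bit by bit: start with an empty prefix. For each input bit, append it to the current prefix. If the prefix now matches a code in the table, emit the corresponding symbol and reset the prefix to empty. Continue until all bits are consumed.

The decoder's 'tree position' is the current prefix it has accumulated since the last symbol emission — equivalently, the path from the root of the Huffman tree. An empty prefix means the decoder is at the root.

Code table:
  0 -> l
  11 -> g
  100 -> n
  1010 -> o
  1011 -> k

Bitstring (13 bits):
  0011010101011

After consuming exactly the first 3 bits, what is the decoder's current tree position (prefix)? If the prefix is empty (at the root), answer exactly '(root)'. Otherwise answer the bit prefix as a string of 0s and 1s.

Bit 0: prefix='0' -> emit 'l', reset
Bit 1: prefix='0' -> emit 'l', reset
Bit 2: prefix='1' (no match yet)

Answer: 1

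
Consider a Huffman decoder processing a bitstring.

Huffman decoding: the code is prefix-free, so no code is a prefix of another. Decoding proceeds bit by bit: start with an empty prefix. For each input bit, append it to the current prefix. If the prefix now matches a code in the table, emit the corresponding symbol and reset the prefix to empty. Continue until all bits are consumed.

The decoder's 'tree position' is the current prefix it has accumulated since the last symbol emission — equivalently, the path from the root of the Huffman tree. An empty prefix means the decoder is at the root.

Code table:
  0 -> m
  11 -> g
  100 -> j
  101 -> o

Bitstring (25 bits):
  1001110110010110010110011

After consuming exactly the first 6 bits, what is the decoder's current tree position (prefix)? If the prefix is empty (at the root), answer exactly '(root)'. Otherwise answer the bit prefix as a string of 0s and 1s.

Answer: 1

Derivation:
Bit 0: prefix='1' (no match yet)
Bit 1: prefix='10' (no match yet)
Bit 2: prefix='100' -> emit 'j', reset
Bit 3: prefix='1' (no match yet)
Bit 4: prefix='11' -> emit 'g', reset
Bit 5: prefix='1' (no match yet)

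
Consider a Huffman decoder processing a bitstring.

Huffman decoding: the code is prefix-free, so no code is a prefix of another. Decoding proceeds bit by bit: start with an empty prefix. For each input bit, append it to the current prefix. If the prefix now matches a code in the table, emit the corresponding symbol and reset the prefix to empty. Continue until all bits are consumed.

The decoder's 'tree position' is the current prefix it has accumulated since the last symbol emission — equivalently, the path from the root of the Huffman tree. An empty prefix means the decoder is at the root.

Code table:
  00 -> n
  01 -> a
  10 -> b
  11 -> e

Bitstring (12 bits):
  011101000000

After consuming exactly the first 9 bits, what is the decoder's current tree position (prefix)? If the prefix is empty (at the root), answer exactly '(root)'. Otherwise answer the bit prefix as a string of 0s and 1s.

Answer: 0

Derivation:
Bit 0: prefix='0' (no match yet)
Bit 1: prefix='01' -> emit 'a', reset
Bit 2: prefix='1' (no match yet)
Bit 3: prefix='11' -> emit 'e', reset
Bit 4: prefix='0' (no match yet)
Bit 5: prefix='01' -> emit 'a', reset
Bit 6: prefix='0' (no match yet)
Bit 7: prefix='00' -> emit 'n', reset
Bit 8: prefix='0' (no match yet)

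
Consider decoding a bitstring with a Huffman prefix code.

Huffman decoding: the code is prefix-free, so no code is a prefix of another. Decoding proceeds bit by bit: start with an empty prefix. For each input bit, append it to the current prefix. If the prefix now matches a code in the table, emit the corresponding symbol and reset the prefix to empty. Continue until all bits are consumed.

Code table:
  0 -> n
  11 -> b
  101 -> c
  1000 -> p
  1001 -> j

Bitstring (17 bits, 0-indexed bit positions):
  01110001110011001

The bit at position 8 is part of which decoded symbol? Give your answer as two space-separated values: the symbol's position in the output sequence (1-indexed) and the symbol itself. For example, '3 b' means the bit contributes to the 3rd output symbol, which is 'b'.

Answer: 4 b

Derivation:
Bit 0: prefix='0' -> emit 'n', reset
Bit 1: prefix='1' (no match yet)
Bit 2: prefix='11' -> emit 'b', reset
Bit 3: prefix='1' (no match yet)
Bit 4: prefix='10' (no match yet)
Bit 5: prefix='100' (no match yet)
Bit 6: prefix='1000' -> emit 'p', reset
Bit 7: prefix='1' (no match yet)
Bit 8: prefix='11' -> emit 'b', reset
Bit 9: prefix='1' (no match yet)
Bit 10: prefix='10' (no match yet)
Bit 11: prefix='100' (no match yet)
Bit 12: prefix='1001' -> emit 'j', reset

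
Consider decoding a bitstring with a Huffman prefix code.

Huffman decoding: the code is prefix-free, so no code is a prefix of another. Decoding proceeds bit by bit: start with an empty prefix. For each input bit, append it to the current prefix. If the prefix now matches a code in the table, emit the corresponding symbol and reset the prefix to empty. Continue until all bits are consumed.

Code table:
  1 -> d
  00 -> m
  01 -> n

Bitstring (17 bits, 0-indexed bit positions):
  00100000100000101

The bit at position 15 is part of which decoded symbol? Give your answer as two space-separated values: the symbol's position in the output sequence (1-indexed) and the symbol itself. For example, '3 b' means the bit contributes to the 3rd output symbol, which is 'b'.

Answer: 9 n

Derivation:
Bit 0: prefix='0' (no match yet)
Bit 1: prefix='00' -> emit 'm', reset
Bit 2: prefix='1' -> emit 'd', reset
Bit 3: prefix='0' (no match yet)
Bit 4: prefix='00' -> emit 'm', reset
Bit 5: prefix='0' (no match yet)
Bit 6: prefix='00' -> emit 'm', reset
Bit 7: prefix='0' (no match yet)
Bit 8: prefix='01' -> emit 'n', reset
Bit 9: prefix='0' (no match yet)
Bit 10: prefix='00' -> emit 'm', reset
Bit 11: prefix='0' (no match yet)
Bit 12: prefix='00' -> emit 'm', reset
Bit 13: prefix='0' (no match yet)
Bit 14: prefix='01' -> emit 'n', reset
Bit 15: prefix='0' (no match yet)
Bit 16: prefix='01' -> emit 'n', reset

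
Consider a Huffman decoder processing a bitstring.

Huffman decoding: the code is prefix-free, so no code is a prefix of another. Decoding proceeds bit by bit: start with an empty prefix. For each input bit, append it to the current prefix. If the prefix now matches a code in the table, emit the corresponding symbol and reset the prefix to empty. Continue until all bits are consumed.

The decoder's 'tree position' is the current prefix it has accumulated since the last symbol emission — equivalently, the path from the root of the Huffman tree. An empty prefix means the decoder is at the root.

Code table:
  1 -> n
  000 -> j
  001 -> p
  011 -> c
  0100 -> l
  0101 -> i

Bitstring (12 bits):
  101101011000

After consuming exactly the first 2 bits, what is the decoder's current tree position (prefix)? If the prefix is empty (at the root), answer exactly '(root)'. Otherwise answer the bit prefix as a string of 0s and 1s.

Answer: 0

Derivation:
Bit 0: prefix='1' -> emit 'n', reset
Bit 1: prefix='0' (no match yet)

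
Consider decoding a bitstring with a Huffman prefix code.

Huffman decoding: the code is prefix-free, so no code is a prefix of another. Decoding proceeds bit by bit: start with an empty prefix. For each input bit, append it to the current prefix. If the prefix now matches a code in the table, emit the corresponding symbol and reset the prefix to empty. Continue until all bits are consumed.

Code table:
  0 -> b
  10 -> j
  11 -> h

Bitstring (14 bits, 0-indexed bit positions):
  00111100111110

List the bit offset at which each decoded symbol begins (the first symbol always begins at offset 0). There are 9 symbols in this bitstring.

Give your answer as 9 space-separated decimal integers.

Bit 0: prefix='0' -> emit 'b', reset
Bit 1: prefix='0' -> emit 'b', reset
Bit 2: prefix='1' (no match yet)
Bit 3: prefix='11' -> emit 'h', reset
Bit 4: prefix='1' (no match yet)
Bit 5: prefix='11' -> emit 'h', reset
Bit 6: prefix='0' -> emit 'b', reset
Bit 7: prefix='0' -> emit 'b', reset
Bit 8: prefix='1' (no match yet)
Bit 9: prefix='11' -> emit 'h', reset
Bit 10: prefix='1' (no match yet)
Bit 11: prefix='11' -> emit 'h', reset
Bit 12: prefix='1' (no match yet)
Bit 13: prefix='10' -> emit 'j', reset

Answer: 0 1 2 4 6 7 8 10 12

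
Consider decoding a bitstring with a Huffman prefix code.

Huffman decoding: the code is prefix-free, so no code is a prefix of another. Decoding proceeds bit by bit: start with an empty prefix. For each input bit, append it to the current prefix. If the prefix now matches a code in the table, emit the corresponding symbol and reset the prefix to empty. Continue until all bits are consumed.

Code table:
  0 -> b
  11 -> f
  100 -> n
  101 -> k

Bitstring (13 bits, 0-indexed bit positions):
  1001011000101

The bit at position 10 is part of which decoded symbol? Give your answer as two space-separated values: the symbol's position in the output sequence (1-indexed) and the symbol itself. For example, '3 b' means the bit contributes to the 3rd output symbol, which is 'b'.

Bit 0: prefix='1' (no match yet)
Bit 1: prefix='10' (no match yet)
Bit 2: prefix='100' -> emit 'n', reset
Bit 3: prefix='1' (no match yet)
Bit 4: prefix='10' (no match yet)
Bit 5: prefix='101' -> emit 'k', reset
Bit 6: prefix='1' (no match yet)
Bit 7: prefix='10' (no match yet)
Bit 8: prefix='100' -> emit 'n', reset
Bit 9: prefix='0' -> emit 'b', reset
Bit 10: prefix='1' (no match yet)
Bit 11: prefix='10' (no match yet)
Bit 12: prefix='101' -> emit 'k', reset

Answer: 5 k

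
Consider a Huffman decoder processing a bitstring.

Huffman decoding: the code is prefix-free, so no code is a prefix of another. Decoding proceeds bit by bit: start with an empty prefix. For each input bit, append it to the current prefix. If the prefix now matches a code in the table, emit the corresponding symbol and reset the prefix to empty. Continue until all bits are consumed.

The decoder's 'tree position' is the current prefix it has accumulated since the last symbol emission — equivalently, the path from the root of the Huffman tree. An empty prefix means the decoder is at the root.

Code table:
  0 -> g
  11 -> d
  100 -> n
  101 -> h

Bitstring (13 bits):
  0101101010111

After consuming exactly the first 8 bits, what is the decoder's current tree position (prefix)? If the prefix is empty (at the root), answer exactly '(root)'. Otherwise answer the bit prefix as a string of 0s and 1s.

Answer: (root)

Derivation:
Bit 0: prefix='0' -> emit 'g', reset
Bit 1: prefix='1' (no match yet)
Bit 2: prefix='10' (no match yet)
Bit 3: prefix='101' -> emit 'h', reset
Bit 4: prefix='1' (no match yet)
Bit 5: prefix='10' (no match yet)
Bit 6: prefix='101' -> emit 'h', reset
Bit 7: prefix='0' -> emit 'g', reset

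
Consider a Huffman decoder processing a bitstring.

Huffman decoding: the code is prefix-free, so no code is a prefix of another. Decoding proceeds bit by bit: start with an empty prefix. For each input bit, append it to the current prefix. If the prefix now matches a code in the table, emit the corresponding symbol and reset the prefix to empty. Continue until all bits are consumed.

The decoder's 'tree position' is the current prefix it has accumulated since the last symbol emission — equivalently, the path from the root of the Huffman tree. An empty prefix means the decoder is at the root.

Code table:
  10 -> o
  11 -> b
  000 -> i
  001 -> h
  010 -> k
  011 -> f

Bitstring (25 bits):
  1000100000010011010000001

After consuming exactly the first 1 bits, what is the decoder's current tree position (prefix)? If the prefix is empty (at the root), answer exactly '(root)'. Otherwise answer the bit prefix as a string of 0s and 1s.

Bit 0: prefix='1' (no match yet)

Answer: 1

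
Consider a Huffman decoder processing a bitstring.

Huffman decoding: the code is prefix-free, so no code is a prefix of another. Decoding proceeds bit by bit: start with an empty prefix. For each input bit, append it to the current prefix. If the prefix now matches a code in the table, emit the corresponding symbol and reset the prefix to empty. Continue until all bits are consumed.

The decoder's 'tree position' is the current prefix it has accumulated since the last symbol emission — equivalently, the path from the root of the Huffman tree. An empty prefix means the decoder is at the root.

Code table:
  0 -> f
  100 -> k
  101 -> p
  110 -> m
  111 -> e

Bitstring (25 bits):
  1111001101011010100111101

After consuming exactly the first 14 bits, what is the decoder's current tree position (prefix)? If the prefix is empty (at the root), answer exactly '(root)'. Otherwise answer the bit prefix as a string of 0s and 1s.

Bit 0: prefix='1' (no match yet)
Bit 1: prefix='11' (no match yet)
Bit 2: prefix='111' -> emit 'e', reset
Bit 3: prefix='1' (no match yet)
Bit 4: prefix='10' (no match yet)
Bit 5: prefix='100' -> emit 'k', reset
Bit 6: prefix='1' (no match yet)
Bit 7: prefix='11' (no match yet)
Bit 8: prefix='110' -> emit 'm', reset
Bit 9: prefix='1' (no match yet)
Bit 10: prefix='10' (no match yet)
Bit 11: prefix='101' -> emit 'p', reset
Bit 12: prefix='1' (no match yet)
Bit 13: prefix='10' (no match yet)

Answer: 10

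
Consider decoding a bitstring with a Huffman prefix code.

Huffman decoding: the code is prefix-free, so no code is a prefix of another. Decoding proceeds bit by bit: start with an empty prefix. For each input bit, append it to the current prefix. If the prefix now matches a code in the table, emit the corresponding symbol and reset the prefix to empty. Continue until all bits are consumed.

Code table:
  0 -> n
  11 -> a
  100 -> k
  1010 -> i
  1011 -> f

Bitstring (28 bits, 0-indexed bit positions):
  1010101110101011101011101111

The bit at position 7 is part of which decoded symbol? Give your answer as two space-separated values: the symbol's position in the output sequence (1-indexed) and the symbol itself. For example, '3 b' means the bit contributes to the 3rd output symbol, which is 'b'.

Answer: 2 f

Derivation:
Bit 0: prefix='1' (no match yet)
Bit 1: prefix='10' (no match yet)
Bit 2: prefix='101' (no match yet)
Bit 3: prefix='1010' -> emit 'i', reset
Bit 4: prefix='1' (no match yet)
Bit 5: prefix='10' (no match yet)
Bit 6: prefix='101' (no match yet)
Bit 7: prefix='1011' -> emit 'f', reset
Bit 8: prefix='1' (no match yet)
Bit 9: prefix='10' (no match yet)
Bit 10: prefix='101' (no match yet)
Bit 11: prefix='1010' -> emit 'i', reset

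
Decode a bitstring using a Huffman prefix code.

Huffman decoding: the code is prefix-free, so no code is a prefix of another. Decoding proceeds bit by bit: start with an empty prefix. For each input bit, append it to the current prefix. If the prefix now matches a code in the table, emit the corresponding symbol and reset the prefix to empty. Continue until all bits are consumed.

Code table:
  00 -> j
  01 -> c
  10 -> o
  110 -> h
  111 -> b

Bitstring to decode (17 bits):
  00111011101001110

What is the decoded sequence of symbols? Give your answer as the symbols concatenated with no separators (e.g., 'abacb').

Bit 0: prefix='0' (no match yet)
Bit 1: prefix='00' -> emit 'j', reset
Bit 2: prefix='1' (no match yet)
Bit 3: prefix='11' (no match yet)
Bit 4: prefix='111' -> emit 'b', reset
Bit 5: prefix='0' (no match yet)
Bit 6: prefix='01' -> emit 'c', reset
Bit 7: prefix='1' (no match yet)
Bit 8: prefix='11' (no match yet)
Bit 9: prefix='110' -> emit 'h', reset
Bit 10: prefix='1' (no match yet)
Bit 11: prefix='10' -> emit 'o', reset
Bit 12: prefix='0' (no match yet)
Bit 13: prefix='01' -> emit 'c', reset
Bit 14: prefix='1' (no match yet)
Bit 15: prefix='11' (no match yet)
Bit 16: prefix='110' -> emit 'h', reset

Answer: jbchoch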